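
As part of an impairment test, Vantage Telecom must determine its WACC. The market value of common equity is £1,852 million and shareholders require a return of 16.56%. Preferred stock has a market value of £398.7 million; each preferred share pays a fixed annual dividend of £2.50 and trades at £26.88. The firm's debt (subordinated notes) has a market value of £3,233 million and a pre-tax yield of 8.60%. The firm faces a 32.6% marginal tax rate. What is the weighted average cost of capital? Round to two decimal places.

Cost of preferred: Rp = 2.5 / 26.88 = 9.3006%.
Total capital V = 1852 + 398.7 + 3233 = 5483.7.
Equity: weight = 1852/5483.7 = 0.3377; cost = 16.56%.
Preferred: weight = 398.7/5483.7 = 0.0727; cost = 9.3006%.
Subordinated notes: weight = 3233/5483.7 = 0.5896; after-tax cost = 8.6% × (1 − 32.6%) = 5.7964%.
WACC = 0.3377 × 16.5600% + 0.0727 × 9.3006% + 0.5896 × 5.7964% = 9.6863%.

9.69%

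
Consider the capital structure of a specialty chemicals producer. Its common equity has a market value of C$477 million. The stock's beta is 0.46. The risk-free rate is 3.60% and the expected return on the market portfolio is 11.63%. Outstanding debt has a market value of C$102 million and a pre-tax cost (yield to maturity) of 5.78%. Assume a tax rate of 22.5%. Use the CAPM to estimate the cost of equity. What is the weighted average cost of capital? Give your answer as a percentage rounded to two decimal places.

Market risk premium = 11.63% − 3.6% = 8.03%.
Cost of equity via CAPM: Re = 3.6% + 0.46 × 8.03% = 7.2938%.
Total capital V = 477 + 102 = 579.
Equity: weight = 477/579 = 0.8238; cost = 7.2938%.
Debt: weight = 102/579 = 0.1762; after-tax cost = 5.78% × (1 − 22.5%) = 4.4795%.
WACC = 0.8238 × 7.2938% + 0.1762 × 4.4795% = 6.7980%.

6.80%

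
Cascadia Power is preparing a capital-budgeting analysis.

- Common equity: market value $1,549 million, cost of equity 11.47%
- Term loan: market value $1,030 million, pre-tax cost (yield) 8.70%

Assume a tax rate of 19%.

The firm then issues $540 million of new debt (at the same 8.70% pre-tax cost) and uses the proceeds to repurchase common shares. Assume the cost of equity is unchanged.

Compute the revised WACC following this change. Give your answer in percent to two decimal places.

8.78%

After the change:
Total capital V = 1009 + 1570 = 2579.
Equity: weight = 1009/2579 = 0.3912; cost = 11.47%.
Term loan: weight = 1570/2579 = 0.6088; after-tax cost = 8.7% × (1 − 19%) = 7.0470%.
WACC = 0.3912 × 11.4700% + 0.6088 × 7.0470% = 8.7774%.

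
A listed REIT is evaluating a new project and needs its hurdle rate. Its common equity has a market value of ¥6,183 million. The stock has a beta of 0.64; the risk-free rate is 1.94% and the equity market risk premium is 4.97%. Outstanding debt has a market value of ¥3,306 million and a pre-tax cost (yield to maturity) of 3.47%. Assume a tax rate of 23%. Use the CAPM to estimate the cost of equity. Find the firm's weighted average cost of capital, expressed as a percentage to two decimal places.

Cost of equity via CAPM: Re = 1.94% + 0.64 × 4.97% = 5.1208%.
Total capital V = 6183 + 3306 = 9489.
Equity: weight = 6183/9489 = 0.6516; cost = 5.1208%.
Debt: weight = 3306/9489 = 0.3484; after-tax cost = 3.47% × (1 − 23%) = 2.6719%.
WACC = 0.6516 × 5.1208% + 0.3484 × 2.6719% = 4.2676%.

4.27%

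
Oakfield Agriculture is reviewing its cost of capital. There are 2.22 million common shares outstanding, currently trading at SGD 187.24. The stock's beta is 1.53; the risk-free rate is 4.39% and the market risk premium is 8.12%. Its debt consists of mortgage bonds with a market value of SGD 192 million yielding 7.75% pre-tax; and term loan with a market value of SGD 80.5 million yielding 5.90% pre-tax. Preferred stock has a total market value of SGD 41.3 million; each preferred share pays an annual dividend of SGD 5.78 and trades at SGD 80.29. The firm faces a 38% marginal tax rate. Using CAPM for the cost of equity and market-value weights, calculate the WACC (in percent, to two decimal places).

11.66%

Cost of equity via CAPM: Re = 4.39% + 1.53 × 8.12% = 16.8136%.
Cost of preferred: Rp = 5.78 / 80.29 = 7.1989%.
Market value of equity E = 187.24 × 2.22m = 415.6728m.
Total capital V = 415.6728 + 41.3 + 192 + 80.5 = 729.4728.
Equity: weight = 415.6728/729.4728 = 0.5698; cost = 16.8136%.
Preferred: weight = 41.3/729.4728 = 0.0566; cost = 7.1989%.
Mortgage bonds: weight = 192/729.4728 = 0.2632; after-tax cost = 7.75% × (1 − 38%) = 4.8050%.
Term loan: weight = 80.5/729.4728 = 0.1104; after-tax cost = 5.9% × (1 − 38%) = 3.6580%.
WACC = 0.5698 × 16.8136% + 0.0566 × 7.1989% + 0.2632 × 4.8050% + 0.1104 × 3.6580% = 11.6568%.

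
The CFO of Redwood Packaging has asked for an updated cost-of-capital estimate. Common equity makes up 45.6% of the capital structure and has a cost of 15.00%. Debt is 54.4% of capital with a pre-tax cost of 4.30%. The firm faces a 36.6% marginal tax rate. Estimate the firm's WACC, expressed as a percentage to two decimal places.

After-tax cost of debt = 4.3% × (1 − 36.6%) = 2.7262%.
WACC = 0.456 × 15.0000% + 0.544 × 2.7262% = 8.3231%.

8.32%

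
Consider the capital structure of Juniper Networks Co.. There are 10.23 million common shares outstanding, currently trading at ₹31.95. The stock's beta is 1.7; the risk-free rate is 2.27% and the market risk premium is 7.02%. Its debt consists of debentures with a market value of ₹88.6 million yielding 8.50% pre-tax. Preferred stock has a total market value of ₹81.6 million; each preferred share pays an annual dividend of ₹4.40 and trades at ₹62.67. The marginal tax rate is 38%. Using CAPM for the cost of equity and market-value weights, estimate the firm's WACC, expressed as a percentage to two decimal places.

11.43%

Cost of equity via CAPM: Re = 2.27% + 1.7 × 7.02% = 14.2040%.
Cost of preferred: Rp = 4.4 / 62.67 = 7.0209%.
Market value of equity E = 31.95 × 10.23m = 326.8485m.
Total capital V = 326.8485 + 81.6 + 88.6 = 497.0485.
Equity: weight = 326.8485/497.0485 = 0.6576; cost = 14.204%.
Preferred: weight = 81.6/497.0485 = 0.1642; cost = 7.0209%.
Debentures: weight = 88.6/497.0485 = 0.1783; after-tax cost = 8.5% × (1 − 38%) = 5.2700%.
WACC = 0.6576 × 14.2040% + 0.1642 × 7.0209% + 0.1783 × 5.2700% = 11.4323%.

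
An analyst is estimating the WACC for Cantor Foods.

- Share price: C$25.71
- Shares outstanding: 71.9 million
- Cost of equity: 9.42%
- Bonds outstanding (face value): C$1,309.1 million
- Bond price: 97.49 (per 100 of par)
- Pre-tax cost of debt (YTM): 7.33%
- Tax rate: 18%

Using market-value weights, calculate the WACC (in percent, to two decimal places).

8.03%

Market value of equity E = 25.71 × 71.9m = 1848.549m. Market value of debt D = 1309.1m × 97.49/100 = 1276.24159m.
Total capital V = 1848.549 + 1276.24159 = 3124.79059.
Equity: weight = 1848.549/3124.79059 = 0.5916; cost = 9.42%.
Bonds outstanding: weight = 1276.24159/3124.79059 = 0.4084; after-tax cost = 7.33% × (1 − 18%) = 6.0106%.
WACC = 0.5916 × 9.4200% + 0.4084 × 6.0106% = 8.0275%.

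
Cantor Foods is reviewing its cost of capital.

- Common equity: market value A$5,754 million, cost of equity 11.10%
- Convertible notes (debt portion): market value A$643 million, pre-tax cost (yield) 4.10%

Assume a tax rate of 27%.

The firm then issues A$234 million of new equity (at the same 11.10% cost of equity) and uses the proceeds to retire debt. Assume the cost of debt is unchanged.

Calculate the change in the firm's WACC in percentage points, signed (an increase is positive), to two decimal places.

Current WACC:
Total capital V = 5754 + 643 = 6397.
Equity: weight = 5754/6397 = 0.8995; cost = 11.1%.
Convertible notes (debt portion): weight = 643/6397 = 0.1005; after-tax cost = 4.1% × (1 − 27%) = 2.9930%.
WACC = 0.8995 × 11.1000% + 0.1005 × 2.9930% = 10.2851%.
After the change:
Total capital V = 5988 + 409 = 6397.
Equity: weight = 5988/6397 = 0.9361; cost = 11.1%.
Convertible notes (debt portion): weight = 409/6397 = 0.0639; after-tax cost = 4.1% × (1 − 27%) = 2.9930%.
WACC = 0.9361 × 11.1000% + 0.0639 × 2.9930% = 10.5817%.
Change in WACC = 10.5817% − 10.2851% = 0.2966 pp.

+0.30 pp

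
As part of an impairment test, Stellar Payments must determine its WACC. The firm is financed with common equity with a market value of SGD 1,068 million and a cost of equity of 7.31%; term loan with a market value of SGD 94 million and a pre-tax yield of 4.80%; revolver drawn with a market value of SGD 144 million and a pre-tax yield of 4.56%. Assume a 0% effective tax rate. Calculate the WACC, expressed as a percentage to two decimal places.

Total capital V = 1068 + 94 + 144 = 1306.
Equity: weight = 1068/1306 = 0.8178; cost = 7.31%.
Term loan: weight = 94/1306 = 0.0720; after-tax cost = 4.8% × (1 − 0%) = 4.8000%.
Revolver drawn: weight = 144/1306 = 0.1103; after-tax cost = 4.56% × (1 − 0%) = 4.5600%.
WACC = 0.8178 × 7.3100% + 0.0720 × 4.8000% + 0.1103 × 4.5600% = 6.8261%.

6.83%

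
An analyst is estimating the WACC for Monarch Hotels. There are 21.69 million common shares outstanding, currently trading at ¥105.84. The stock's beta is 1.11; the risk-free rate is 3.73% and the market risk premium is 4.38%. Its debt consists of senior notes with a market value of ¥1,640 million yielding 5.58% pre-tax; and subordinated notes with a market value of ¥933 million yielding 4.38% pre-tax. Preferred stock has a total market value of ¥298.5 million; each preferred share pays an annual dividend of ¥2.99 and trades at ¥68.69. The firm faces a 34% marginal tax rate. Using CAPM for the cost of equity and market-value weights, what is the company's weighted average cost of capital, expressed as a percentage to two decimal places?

5.76%

Cost of equity via CAPM: Re = 3.73% + 1.11 × 4.38% = 8.5918%.
Cost of preferred: Rp = 2.99 / 68.69 = 4.3529%.
Market value of equity E = 105.84 × 21.69m = 2295.6696m.
Total capital V = 2295.6696 + 298.5 + 1640 + 933 = 5167.1696.
Equity: weight = 2295.6696/5167.1696 = 0.4443; cost = 8.5918%.
Preferred: weight = 298.5/5167.1696 = 0.0578; cost = 4.3529%.
Senior notes: weight = 1640/5167.1696 = 0.3174; after-tax cost = 5.58% × (1 − 34%) = 3.6828%.
Subordinated notes: weight = 933/5167.1696 = 0.1806; after-tax cost = 4.38% × (1 − 34%) = 2.8908%.
WACC = 0.4443 × 8.5918% + 0.0578 × 4.3529% + 0.3174 × 3.6828% + 0.1806 × 2.8908% = 5.7595%.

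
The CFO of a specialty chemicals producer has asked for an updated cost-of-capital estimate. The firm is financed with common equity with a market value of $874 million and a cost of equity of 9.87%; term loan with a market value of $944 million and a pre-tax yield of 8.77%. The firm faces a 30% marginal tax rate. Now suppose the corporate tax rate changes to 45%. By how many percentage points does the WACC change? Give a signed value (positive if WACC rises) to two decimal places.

-0.68 pp

Current WACC:
Total capital V = 874 + 944 = 1818.
Equity: weight = 874/1818 = 0.4807; cost = 9.87%.
Term loan: weight = 944/1818 = 0.5193; after-tax cost = 8.77% × (1 − 30%) = 6.1390%.
WACC = 0.4807 × 9.8700% + 0.5193 × 6.1390% = 7.9327%.
After the change:
Total capital V = 874 + 944 = 1818.
Equity: weight = 874/1818 = 0.4807; cost = 9.87%.
Term loan: weight = 944/1818 = 0.5193; after-tax cost = 8.77% × (1 − 45%) = 4.8235%.
WACC = 0.4807 × 9.8700% + 0.5193 × 4.8235% = 7.2496%.
Change in WACC = 7.2496% − 7.9327% = -0.6831 pp.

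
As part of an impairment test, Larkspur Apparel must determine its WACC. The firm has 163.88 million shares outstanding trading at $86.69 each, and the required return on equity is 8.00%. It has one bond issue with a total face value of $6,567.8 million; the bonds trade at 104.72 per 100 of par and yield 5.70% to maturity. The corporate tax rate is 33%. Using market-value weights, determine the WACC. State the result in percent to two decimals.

Market value of equity E = 86.69 × 163.88m = 14206.7572m. Market value of debt D = 6567.8m × 104.72/100 = 6877.80016m.
Total capital V = 14206.7572 + 6877.80016 = 21084.55736.
Equity: weight = 14206.7572/21084.55736 = 0.6738; cost = 8%.
Bonds outstanding: weight = 6877.80016/21084.55736 = 0.3262; after-tax cost = 5.7% × (1 − 33%) = 3.8190%.
WACC = 0.6738 × 8.0000% + 0.3262 × 3.8190% = 6.6362%.

6.64%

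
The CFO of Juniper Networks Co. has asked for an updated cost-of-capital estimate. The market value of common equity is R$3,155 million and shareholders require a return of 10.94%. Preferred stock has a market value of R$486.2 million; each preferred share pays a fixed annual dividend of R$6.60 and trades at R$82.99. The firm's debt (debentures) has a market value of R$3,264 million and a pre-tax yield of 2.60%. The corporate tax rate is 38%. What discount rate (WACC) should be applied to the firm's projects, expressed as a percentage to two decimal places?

6.32%

Cost of preferred: Rp = 6.6 / 82.99 = 7.9528%.
Total capital V = 3155 + 486.2 + 3264 = 6905.2.
Equity: weight = 3155/6905.2 = 0.4569; cost = 10.94%.
Preferred: weight = 486.2/6905.2 = 0.0704; cost = 7.9528%.
Debentures: weight = 3264/6905.2 = 0.4727; after-tax cost = 2.6% × (1 − 38%) = 1.6120%.
WACC = 0.4569 × 10.9400% + 0.0704 × 7.9528% + 0.4727 × 1.6120% = 6.3204%.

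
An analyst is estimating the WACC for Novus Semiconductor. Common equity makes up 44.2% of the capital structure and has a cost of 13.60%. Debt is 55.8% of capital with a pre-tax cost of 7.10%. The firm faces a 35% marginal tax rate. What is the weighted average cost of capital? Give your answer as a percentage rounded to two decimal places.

After-tax cost of debt = 7.1% × (1 − 35%) = 4.6150%.
WACC = 0.442 × 13.6000% + 0.558 × 4.6150% = 8.5864%.

8.59%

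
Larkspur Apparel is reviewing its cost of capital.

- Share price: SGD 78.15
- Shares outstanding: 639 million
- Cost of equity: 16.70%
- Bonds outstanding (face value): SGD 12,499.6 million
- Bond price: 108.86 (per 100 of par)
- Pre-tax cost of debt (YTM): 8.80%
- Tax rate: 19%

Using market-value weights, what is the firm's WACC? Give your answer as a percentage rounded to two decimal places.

14.65%

Market value of equity E = 78.15 × 639m = 49937.85m. Market value of debt D = 12499.6m × 108.86/100 = 13607.06456m.
Total capital V = 49937.85 + 13607.06456 = 63544.91456.
Equity: weight = 49937.85/63544.91456 = 0.7859; cost = 16.7%.
Bonds outstanding: weight = 13607.06456/63544.91456 = 0.2141; after-tax cost = 8.8% × (1 − 19%) = 7.1280%.
WACC = 0.7859 × 16.7000% + 0.2141 × 7.1280% = 14.6503%.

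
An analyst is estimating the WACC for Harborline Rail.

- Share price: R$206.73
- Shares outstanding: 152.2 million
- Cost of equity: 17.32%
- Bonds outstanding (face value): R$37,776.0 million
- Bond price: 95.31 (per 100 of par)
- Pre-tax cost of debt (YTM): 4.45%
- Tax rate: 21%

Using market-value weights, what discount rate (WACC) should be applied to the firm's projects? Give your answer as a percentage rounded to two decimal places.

9.95%

Market value of equity E = 206.73 × 152.2m = 31464.306m. Market value of debt D = 37776m × 95.31/100 = 36004.3056m.
Total capital V = 31464.306 + 36004.3056 = 67468.6116.
Equity: weight = 31464.306/67468.6116 = 0.4664; cost = 17.32%.
Bonds outstanding: weight = 36004.3056/67468.6116 = 0.5336; after-tax cost = 4.45% × (1 − 21%) = 3.5155%.
WACC = 0.4664 × 17.3200% + 0.5336 × 3.5155% = 9.9533%.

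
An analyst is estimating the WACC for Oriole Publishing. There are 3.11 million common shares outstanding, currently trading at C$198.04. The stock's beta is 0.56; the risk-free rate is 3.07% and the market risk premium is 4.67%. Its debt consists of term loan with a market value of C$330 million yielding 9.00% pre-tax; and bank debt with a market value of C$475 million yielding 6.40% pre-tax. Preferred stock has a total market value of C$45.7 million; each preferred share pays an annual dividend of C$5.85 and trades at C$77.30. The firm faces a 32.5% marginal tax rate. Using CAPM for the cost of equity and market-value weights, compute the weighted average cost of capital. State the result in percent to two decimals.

5.39%

Cost of equity via CAPM: Re = 3.07% + 0.56 × 4.67% = 5.6852%.
Cost of preferred: Rp = 5.85 / 77.3 = 7.5679%.
Market value of equity E = 198.04 × 3.11m = 615.9044m.
Total capital V = 615.9044 + 45.7 + 330 + 475 = 1466.6044.
Equity: weight = 615.9044/1466.6044 = 0.4200; cost = 5.6852%.
Preferred: weight = 45.7/1466.6044 = 0.0312; cost = 7.5679%.
Term loan: weight = 330/1466.6044 = 0.2250; after-tax cost = 9% × (1 − 32.5%) = 6.0750%.
Bank debt: weight = 475/1466.6044 = 0.3239; after-tax cost = 6.4% × (1 − 32.5%) = 4.3200%.
WACC = 0.4200 × 5.6852% + 0.0312 × 7.5679% + 0.2250 × 6.0750% + 0.3239 × 4.3200% = 5.3894%.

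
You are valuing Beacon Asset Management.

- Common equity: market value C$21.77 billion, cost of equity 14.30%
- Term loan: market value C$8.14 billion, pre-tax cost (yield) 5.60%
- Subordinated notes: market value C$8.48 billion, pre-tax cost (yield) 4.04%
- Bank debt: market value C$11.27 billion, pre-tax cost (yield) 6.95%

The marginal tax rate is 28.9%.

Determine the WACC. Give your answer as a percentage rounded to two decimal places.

Total capital V = 21.77 + 8.14 + 8.48 + 11.27 = 49.66.
Equity: weight = 21.77/49.66 = 0.4384; cost = 14.3%.
Term loan: weight = 8.14/49.66 = 0.1639; after-tax cost = 5.6% × (1 − 28.9%) = 3.9816%.
Subordinated notes: weight = 8.48/49.66 = 0.1708; after-tax cost = 4.04% × (1 − 28.9%) = 2.8724%.
Bank debt: weight = 11.27/49.66 = 0.2269; after-tax cost = 6.95% × (1 − 28.9%) = 4.9415%.
WACC = 0.4384 × 14.3000% + 0.1639 × 3.9816% + 0.1708 × 2.8724% + 0.2269 × 4.9415% = 8.5334%.

8.53%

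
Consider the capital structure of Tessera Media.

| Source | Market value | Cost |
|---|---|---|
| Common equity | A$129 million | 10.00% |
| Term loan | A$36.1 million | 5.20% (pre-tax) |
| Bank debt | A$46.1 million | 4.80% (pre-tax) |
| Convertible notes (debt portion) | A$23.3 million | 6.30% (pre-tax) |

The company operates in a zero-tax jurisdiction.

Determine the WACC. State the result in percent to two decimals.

7.87%

Total capital V = 129 + 36.1 + 46.1 + 23.3 = 234.5.
Equity: weight = 129/234.5 = 0.5501; cost = 10%.
Term loan: weight = 36.1/234.5 = 0.1539; after-tax cost = 5.2% × (1 − 0%) = 5.2000%.
Bank debt: weight = 46.1/234.5 = 0.1966; after-tax cost = 4.8% × (1 − 0%) = 4.8000%.
Convertible notes (debt portion): weight = 23.3/234.5 = 0.0994; after-tax cost = 6.3% × (1 − 0%) = 6.3000%.
WACC = 0.5501 × 10.0000% + 0.1539 × 5.2000% + 0.1966 × 4.8000% + 0.0994 × 6.3000% = 7.8712%.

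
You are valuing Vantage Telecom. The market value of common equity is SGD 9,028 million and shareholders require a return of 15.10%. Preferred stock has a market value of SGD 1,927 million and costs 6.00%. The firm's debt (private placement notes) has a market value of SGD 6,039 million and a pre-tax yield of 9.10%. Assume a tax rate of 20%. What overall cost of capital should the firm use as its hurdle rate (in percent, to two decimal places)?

11.29%

Total capital V = 9028 + 1927 + 6039 = 16994.
Equity: weight = 9028/16994 = 0.5312; cost = 15.1%.
Preferred: weight = 1927/16994 = 0.1134; cost = 6%.
Private placement notes: weight = 6039/16994 = 0.3554; after-tax cost = 9.1% × (1 − 20%) = 7.2800%.
WACC = 0.5312 × 15.1000% + 0.1134 × 6.0000% + 0.3554 × 7.2800% = 11.2892%.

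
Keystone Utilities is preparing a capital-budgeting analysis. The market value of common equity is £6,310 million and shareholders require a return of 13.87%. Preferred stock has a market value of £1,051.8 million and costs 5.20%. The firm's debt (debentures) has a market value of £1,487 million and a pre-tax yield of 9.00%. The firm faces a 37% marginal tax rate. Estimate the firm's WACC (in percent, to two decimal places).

11.46%

Total capital V = 6310 + 1051.8 + 1487 = 8848.8.
Equity: weight = 6310/8848.8 = 0.7131; cost = 13.87%.
Preferred: weight = 1051.8/8848.8 = 0.1189; cost = 5.2%.
Debentures: weight = 1487/8848.8 = 0.1680; after-tax cost = 9% × (1 − 37%) = 5.6700%.
WACC = 0.7131 × 13.8700% + 0.1189 × 5.2000% + 0.1680 × 5.6700% = 11.4615%.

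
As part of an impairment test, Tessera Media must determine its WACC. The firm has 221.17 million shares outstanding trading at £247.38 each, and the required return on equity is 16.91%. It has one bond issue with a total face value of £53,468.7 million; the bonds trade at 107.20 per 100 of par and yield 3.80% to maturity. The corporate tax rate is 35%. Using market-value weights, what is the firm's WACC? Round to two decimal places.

9.52%

Market value of equity E = 247.38 × 221.17m = 54713.0346m. Market value of debt D = 53468.7m × 107.2/100 = 57318.4464m.
Total capital V = 54713.0346 + 57318.4464 = 112031.481.
Equity: weight = 54713.0346/112031.481 = 0.4884; cost = 16.91%.
Bonds outstanding: weight = 57318.4464/112031.481 = 0.5116; after-tax cost = 3.8% × (1 − 35%) = 2.4700%.
WACC = 0.4884 × 16.9100% + 0.5116 × 2.4700% = 9.5221%.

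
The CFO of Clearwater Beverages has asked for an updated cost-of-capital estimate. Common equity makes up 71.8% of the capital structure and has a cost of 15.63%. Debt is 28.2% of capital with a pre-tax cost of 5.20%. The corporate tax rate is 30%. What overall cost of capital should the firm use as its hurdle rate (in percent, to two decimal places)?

12.25%

After-tax cost of debt = 5.2% × (1 − 30%) = 3.6400%.
WACC = 0.718 × 15.6300% + 0.282 × 3.6400% = 12.2488%.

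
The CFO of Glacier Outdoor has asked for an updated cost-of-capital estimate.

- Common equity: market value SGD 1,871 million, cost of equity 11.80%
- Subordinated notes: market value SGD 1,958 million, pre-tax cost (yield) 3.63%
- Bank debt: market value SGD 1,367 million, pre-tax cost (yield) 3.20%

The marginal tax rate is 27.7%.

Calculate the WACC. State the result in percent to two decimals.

Total capital V = 1871 + 1958 + 1367 = 5196.
Equity: weight = 1871/5196 = 0.3601; cost = 11.8%.
Subordinated notes: weight = 1958/5196 = 0.3768; after-tax cost = 3.63% × (1 − 27.7%) = 2.6245%.
Bank debt: weight = 1367/5196 = 0.2631; after-tax cost = 3.2% × (1 − 27.7%) = 2.3136%.
WACC = 0.3601 × 11.8000% + 0.3768 × 2.6245% + 0.2631 × 2.3136% = 5.8467%.

5.85%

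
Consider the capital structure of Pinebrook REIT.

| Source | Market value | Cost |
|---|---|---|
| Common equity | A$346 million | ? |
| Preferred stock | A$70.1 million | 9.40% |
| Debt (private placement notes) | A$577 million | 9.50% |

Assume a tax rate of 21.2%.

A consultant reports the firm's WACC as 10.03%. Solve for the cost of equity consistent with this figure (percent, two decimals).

14.40%

Total capital V = 346 + 70.1 + 577 = 993.1.
Equity weight = 346/993.1 = 0.3484.
Preferred weight = 70.1/993.1 = 0.0706.
Private placement notes weight = 577/993.1 = 0.5810.
Debt contribution = 0.5810 × 9.5% × (1 − 21.2%) = 4.3494%.
Preferred contribution = 0.0706 × 9.4% = 0.6635%.
Required equity contribution = 10.03% − 5.0130% = 5.0170%.
Re = 5.0170% / 0.3484 = 14.4001%.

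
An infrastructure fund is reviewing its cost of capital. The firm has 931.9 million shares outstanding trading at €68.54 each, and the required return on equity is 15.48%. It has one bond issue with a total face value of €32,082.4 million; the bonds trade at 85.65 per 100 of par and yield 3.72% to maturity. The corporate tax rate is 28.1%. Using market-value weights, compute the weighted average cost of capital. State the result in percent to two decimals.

Market value of equity E = 68.54 × 931.9m = 63872.426m. Market value of debt D = 32082.4m × 85.65/100 = 27478.5756m.
Total capital V = 63872.426 + 27478.5756 = 91351.0016.
Equity: weight = 63872.426/91351.0016 = 0.6992; cost = 15.48%.
Bonds outstanding: weight = 27478.5756/91351.0016 = 0.3008; after-tax cost = 3.72% × (1 − 28.1%) = 2.6747%.
WACC = 0.6992 × 15.4800% + 0.3008 × 2.6747% = 11.6281%.

11.63%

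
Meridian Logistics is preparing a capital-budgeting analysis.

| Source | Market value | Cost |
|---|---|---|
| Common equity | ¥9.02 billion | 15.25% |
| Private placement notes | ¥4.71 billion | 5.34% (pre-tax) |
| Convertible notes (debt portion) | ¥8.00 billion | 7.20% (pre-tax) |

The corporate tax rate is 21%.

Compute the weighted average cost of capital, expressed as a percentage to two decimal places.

Total capital V = 9.02 + 4.71 + 8 = 21.73.
Equity: weight = 9.02/21.73 = 0.4151; cost = 15.25%.
Private placement notes: weight = 4.71/21.73 = 0.2168; after-tax cost = 5.34% × (1 − 21%) = 4.2186%.
Convertible notes (debt portion): weight = 8/21.73 = 0.3682; after-tax cost = 7.2% × (1 − 21%) = 5.6880%.
WACC = 0.4151 × 15.2500% + 0.2168 × 4.2186% + 0.3682 × 5.6880% = 9.3386%.

9.34%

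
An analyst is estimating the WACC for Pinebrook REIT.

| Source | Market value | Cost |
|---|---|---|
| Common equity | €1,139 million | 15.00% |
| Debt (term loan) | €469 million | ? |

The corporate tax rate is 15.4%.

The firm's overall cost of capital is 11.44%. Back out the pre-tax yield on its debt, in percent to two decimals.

Total capital V = 1139 + 469 = 1608.
Equity weight = 1139/1608 = 0.7083.
Term loan weight = 469/1608 = 0.2917.
Equity contribution = 0.7083 × 15% = 10.6250%.
Remaining for debt = 11.44% − 10.6250% = 0.8150%.
Rd × (1 − 15.4%) × 0.2917 = 0.8150%  ⇒  Rd = 3.3029%.

3.30%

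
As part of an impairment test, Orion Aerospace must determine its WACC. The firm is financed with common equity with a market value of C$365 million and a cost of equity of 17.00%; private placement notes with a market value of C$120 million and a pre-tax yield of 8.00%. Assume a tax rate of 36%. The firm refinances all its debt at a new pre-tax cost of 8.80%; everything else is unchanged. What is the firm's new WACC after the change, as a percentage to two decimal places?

After the change:
Total capital V = 365 + 120 = 485.
Equity: weight = 365/485 = 0.7526; cost = 17%.
Private placement notes: weight = 120/485 = 0.2474; after-tax cost = 8.8% × (1 − 36%) = 5.6320%.
WACC = 0.7526 × 17.0000% + 0.2474 × 5.6320% = 14.1873%.

14.19%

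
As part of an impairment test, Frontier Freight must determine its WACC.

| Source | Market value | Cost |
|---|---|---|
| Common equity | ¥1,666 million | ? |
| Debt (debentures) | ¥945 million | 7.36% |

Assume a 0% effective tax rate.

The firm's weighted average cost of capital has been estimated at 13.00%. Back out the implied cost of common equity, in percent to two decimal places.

Total capital V = 1666 + 945 = 2611.
Equity weight = 1666/2611 = 0.6381.
Debentures weight = 945/2611 = 0.3619.
Debt contribution = 0.3619 × 7.36% × (1 − 0%) = 2.6638%.
Required equity contribution = 13.0% − 2.6638% = 10.3362%.
Re = 10.3362% / 0.6381 = 16.1992%.

16.20%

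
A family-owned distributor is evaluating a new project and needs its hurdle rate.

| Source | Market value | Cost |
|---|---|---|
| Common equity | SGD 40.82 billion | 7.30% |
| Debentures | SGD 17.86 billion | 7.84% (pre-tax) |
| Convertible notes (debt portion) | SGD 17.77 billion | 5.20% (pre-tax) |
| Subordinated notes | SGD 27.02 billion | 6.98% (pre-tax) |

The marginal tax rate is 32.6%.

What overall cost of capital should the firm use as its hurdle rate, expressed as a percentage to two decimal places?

5.62%

Total capital V = 40.82 + 17.86 + 17.77 + 27.02 = 103.47.
Equity: weight = 40.82/103.47 = 0.3945; cost = 7.3%.
Debentures: weight = 17.86/103.47 = 0.1726; after-tax cost = 7.84% × (1 − 32.6%) = 5.2842%.
Convertible notes (debt portion): weight = 17.77/103.47 = 0.1717; after-tax cost = 5.2% × (1 − 32.6%) = 3.5048%.
Subordinated notes: weight = 27.02/103.47 = 0.2611; after-tax cost = 6.98% × (1 − 32.6%) = 4.7045%.
WACC = 0.3945 × 7.3000% + 0.1726 × 5.2842% + 0.1717 × 3.5048% + 0.2611 × 4.7045% = 5.6225%.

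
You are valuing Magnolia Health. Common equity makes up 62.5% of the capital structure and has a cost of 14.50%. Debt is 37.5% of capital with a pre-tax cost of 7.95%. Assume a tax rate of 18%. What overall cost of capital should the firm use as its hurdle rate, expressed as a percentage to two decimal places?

After-tax cost of debt = 7.95% × (1 − 18%) = 6.5190%.
WACC = 0.625 × 14.5000% + 0.375 × 6.5190% = 11.5071%.

11.51%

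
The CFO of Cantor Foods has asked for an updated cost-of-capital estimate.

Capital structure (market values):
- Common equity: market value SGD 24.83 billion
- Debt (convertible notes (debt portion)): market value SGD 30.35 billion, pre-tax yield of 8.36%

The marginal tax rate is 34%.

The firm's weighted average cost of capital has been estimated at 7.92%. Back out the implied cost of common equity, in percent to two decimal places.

10.86%

Total capital V = 24.83 + 30.35 = 55.18.
Equity weight = 24.83/55.18 = 0.4500.
Convertible notes (debt portion) weight = 30.35/55.18 = 0.5500.
Debt contribution = 0.5500 × 8.36% × (1 − 34%) = 3.0348%.
Required equity contribution = 7.92% − 3.0348% = 4.8852%.
Re = 4.8852% / 0.4500 = 10.8565%.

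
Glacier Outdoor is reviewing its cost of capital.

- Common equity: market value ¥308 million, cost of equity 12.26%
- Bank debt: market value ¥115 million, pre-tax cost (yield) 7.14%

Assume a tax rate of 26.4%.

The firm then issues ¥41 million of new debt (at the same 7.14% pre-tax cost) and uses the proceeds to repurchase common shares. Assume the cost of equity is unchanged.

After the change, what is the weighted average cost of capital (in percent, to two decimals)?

After the change:
Total capital V = 267 + 156 = 423.
Equity: weight = 267/423 = 0.6312; cost = 12.26%.
Bank debt: weight = 156/423 = 0.3688; after-tax cost = 7.14% × (1 − 26.4%) = 5.2550%.
WACC = 0.6312 × 12.2600% + 0.3688 × 5.2550% = 9.6766%.

9.68%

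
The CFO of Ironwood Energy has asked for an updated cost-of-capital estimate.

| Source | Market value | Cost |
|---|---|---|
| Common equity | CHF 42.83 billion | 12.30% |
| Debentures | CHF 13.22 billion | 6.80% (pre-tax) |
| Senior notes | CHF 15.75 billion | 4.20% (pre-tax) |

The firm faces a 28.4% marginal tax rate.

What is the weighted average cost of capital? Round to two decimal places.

8.89%

Total capital V = 42.83 + 13.22 + 15.75 = 71.8.
Equity: weight = 42.83/71.8 = 0.5965; cost = 12.3%.
Debentures: weight = 13.22/71.8 = 0.1841; after-tax cost = 6.8% × (1 − 28.4%) = 4.8688%.
Senior notes: weight = 15.75/71.8 = 0.2194; after-tax cost = 4.2% × (1 − 28.4%) = 3.0072%.
WACC = 0.5965 × 12.3000% + 0.1841 × 4.8688% + 0.2194 × 3.0072% = 8.8933%.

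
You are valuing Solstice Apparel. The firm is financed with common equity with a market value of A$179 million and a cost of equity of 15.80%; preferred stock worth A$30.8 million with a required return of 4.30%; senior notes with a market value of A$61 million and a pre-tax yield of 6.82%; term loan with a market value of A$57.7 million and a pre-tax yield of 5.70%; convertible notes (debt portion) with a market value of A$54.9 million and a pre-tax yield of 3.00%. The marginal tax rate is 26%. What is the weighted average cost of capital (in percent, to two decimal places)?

9.48%

Total capital V = 179 + 30.8 + 61 + 57.7 + 54.9 = 383.4.
Equity: weight = 179/383.4 = 0.4669; cost = 15.8%.
Preferred: weight = 30.8/383.4 = 0.0803; cost = 4.3%.
Senior notes: weight = 61/383.4 = 0.1591; after-tax cost = 6.82% × (1 − 26%) = 5.0468%.
Term loan: weight = 57.7/383.4 = 0.1505; after-tax cost = 5.7% × (1 − 26%) = 4.2180%.
Convertible notes (debt portion): weight = 54.9/383.4 = 0.1432; after-tax cost = 3% × (1 − 26%) = 2.2200%.
WACC = 0.4669 × 15.8000% + 0.0803 × 4.3000% + 0.1591 × 5.0468% + 0.1505 × 4.2180% + 0.1432 × 2.2200% = 9.4777%.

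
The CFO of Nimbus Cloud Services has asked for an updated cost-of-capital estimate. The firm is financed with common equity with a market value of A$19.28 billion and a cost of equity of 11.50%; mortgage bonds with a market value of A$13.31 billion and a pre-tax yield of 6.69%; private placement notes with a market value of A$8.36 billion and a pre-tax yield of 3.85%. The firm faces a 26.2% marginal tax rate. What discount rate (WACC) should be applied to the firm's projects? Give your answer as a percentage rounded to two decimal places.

7.60%

Total capital V = 19.28 + 13.31 + 8.36 = 40.95.
Equity: weight = 19.28/40.95 = 0.4708; cost = 11.5%.
Mortgage bonds: weight = 13.31/40.95 = 0.3250; after-tax cost = 6.69% × (1 − 26.2%) = 4.9372%.
Private placement notes: weight = 8.36/40.95 = 0.2042; after-tax cost = 3.85% × (1 − 26.2%) = 2.8413%.
WACC = 0.4708 × 11.5000% + 0.3250 × 4.9372% + 0.2042 × 2.8413% = 7.5992%.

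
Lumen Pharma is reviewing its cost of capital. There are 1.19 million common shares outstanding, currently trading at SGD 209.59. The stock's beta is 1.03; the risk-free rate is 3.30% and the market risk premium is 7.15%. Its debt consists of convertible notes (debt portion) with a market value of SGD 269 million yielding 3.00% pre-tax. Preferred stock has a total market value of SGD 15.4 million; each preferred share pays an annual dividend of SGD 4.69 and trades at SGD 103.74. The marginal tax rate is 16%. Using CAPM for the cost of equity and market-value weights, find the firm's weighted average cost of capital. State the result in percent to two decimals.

Cost of equity via CAPM: Re = 3.3% + 1.03 × 7.15% = 10.6645%.
Cost of preferred: Rp = 4.69 / 103.74 = 4.5209%.
Market value of equity E = 209.59 × 1.19m = 249.4121m.
Total capital V = 249.4121 + 15.4 + 269 = 533.8121.
Equity: weight = 249.4121/533.8121 = 0.4672; cost = 10.6645%.
Preferred: weight = 15.4/533.8121 = 0.0288; cost = 4.5209%.
Convertible notes (debt portion): weight = 269/533.8121 = 0.5039; after-tax cost = 3% × (1 − 16%) = 2.5200%.
WACC = 0.4672 × 10.6645% + 0.0288 × 4.5209% + 0.5039 × 2.5200% = 6.3831%.

6.38%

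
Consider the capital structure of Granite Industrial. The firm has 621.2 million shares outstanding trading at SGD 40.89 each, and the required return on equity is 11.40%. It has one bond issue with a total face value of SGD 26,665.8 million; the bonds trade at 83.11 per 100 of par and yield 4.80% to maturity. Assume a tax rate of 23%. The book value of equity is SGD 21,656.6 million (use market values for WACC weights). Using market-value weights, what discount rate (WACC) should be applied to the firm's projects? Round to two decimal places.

Market value of equity E = 40.89 × 621.2m = 25400.868m. Market value of debt D = 26665.8m × 83.11/100 = 22161.94638m.
Total capital V = 25400.868 + 22161.94638 = 47562.81438.
Equity: weight = 25400.868/47562.81438 = 0.5340; cost = 11.4%.
Bonds outstanding: weight = 22161.94638/47562.81438 = 0.4660; after-tax cost = 4.8% × (1 − 23%) = 3.6960%.
WACC = 0.5340 × 11.4000% + 0.4660 × 3.6960% = 7.8103%.

7.81%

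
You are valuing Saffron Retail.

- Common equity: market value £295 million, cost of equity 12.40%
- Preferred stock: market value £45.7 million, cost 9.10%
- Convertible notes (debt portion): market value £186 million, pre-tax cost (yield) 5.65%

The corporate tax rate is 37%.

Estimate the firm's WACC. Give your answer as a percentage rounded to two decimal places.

8.99%

Total capital V = 295 + 45.7 + 186 = 526.7.
Equity: weight = 295/526.7 = 0.5601; cost = 12.4%.
Preferred: weight = 45.7/526.7 = 0.0868; cost = 9.1%.
Convertible notes (debt portion): weight = 186/526.7 = 0.3531; after-tax cost = 5.65% × (1 − 37%) = 3.5595%.
WACC = 0.5601 × 12.4000% + 0.0868 × 9.1000% + 0.3531 × 3.5595% = 8.9917%.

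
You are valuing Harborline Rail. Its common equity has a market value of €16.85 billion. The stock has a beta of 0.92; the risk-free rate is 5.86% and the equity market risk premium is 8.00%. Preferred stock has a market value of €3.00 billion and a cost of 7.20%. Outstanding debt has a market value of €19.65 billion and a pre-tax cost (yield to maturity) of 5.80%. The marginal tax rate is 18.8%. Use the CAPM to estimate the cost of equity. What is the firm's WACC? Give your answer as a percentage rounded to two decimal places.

Cost of equity via CAPM: Re = 5.86% + 0.92 × 8.0% = 13.2200%.
Total capital V = 16.85 + 3 + 19.65 = 39.5.
Equity: weight = 16.85/39.5 = 0.4266; cost = 13.22%.
Preferred: weight = 3/39.5 = 0.0759; cost = 7.2%.
Debt: weight = 19.65/39.5 = 0.4975; after-tax cost = 5.8% × (1 − 18.8%) = 4.7096%.
WACC = 0.4266 × 13.2200% + 0.0759 × 7.2000% + 0.4975 × 4.7096% = 8.5291%.

8.53%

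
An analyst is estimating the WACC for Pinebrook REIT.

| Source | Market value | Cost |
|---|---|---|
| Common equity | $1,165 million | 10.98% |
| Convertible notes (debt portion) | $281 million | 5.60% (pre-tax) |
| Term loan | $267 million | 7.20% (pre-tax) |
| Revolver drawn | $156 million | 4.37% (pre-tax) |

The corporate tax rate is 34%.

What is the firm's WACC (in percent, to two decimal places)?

8.32%

Total capital V = 1165 + 281 + 267 + 156 = 1869.
Equity: weight = 1165/1869 = 0.6233; cost = 10.98%.
Convertible notes (debt portion): weight = 281/1869 = 0.1503; after-tax cost = 5.6% × (1 − 34%) = 3.6960%.
Term loan: weight = 267/1869 = 0.1429; after-tax cost = 7.2% × (1 − 34%) = 4.7520%.
Revolver drawn: weight = 156/1869 = 0.0835; after-tax cost = 4.37% × (1 − 34%) = 2.8842%.
WACC = 0.6233 × 10.9800% + 0.1503 × 3.6960% + 0.1429 × 4.7520% + 0.0835 × 2.8842% = 8.3194%.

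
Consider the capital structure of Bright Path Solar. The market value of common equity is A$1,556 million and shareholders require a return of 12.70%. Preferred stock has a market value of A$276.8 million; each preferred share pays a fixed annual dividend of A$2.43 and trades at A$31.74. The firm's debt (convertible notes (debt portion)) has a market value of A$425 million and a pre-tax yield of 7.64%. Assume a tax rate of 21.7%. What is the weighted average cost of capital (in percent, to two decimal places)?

Cost of preferred: Rp = 2.43 / 31.74 = 7.6560%.
Total capital V = 1556 + 276.8 + 425 = 2257.8.
Equity: weight = 1556/2257.8 = 0.6892; cost = 12.7%.
Preferred: weight = 276.8/2257.8 = 0.1226; cost = 7.656%.
Convertible notes (debt portion): weight = 425/2257.8 = 0.1882; after-tax cost = 7.64% × (1 − 21.7%) = 5.9821%.
WACC = 0.6892 × 12.7000% + 0.1226 × 7.6560% + 0.1882 × 5.9821% = 10.8171%.

10.82%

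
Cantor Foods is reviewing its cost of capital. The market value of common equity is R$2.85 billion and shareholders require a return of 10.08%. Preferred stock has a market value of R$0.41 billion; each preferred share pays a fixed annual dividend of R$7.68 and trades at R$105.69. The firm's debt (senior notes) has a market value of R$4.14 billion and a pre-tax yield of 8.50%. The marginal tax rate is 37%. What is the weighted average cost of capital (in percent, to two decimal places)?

Cost of preferred: Rp = 7.68 / 105.69 = 7.2665%.
Total capital V = 2.85 + 0.41 + 4.14 = 7.4.
Equity: weight = 2.85/7.4 = 0.3851; cost = 10.08%.
Preferred: weight = 0.41/7.4 = 0.0554; cost = 7.2665%.
Senior notes: weight = 4.14/7.4 = 0.5595; after-tax cost = 8.5% × (1 − 37%) = 5.3550%.
WACC = 0.3851 × 10.0800% + 0.0554 × 7.2665% + 0.5595 × 5.3550% = 7.2807%.

7.28%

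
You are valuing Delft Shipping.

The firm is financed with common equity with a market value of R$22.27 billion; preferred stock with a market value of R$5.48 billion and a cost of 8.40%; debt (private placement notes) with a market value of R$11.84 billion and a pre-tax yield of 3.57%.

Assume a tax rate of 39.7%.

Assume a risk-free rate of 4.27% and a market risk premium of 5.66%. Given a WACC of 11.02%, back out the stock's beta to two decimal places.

2.14

Total capital V = 22.27 + 5.48 + 11.84 = 39.59.
Equity weight = 22.27/39.59 = 0.5625.
Preferred weight = 5.48/39.59 = 0.1384.
Private placement notes weight = 11.84/39.59 = 0.2991.
Debt contribution = 0.2991 × 3.57% × (1 − 39.7%) = 0.6438%.
Preferred contribution = 0.1384 × 8.4% = 1.1627%.
Required equity contribution = 11.02% − 1.8065% = 9.2135%  ⇒  Re = 16.3791%.
CAPM: 16.3791% = 4.27% + β × 5.66%  ⇒  β = 2.1394.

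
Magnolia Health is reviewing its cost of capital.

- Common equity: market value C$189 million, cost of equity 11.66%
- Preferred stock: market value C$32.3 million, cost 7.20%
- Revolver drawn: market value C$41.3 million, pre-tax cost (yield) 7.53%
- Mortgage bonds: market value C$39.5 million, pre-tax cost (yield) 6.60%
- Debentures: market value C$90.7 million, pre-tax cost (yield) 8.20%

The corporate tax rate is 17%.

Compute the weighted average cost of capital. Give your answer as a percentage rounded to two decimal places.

Total capital V = 189 + 32.3 + 41.3 + 39.5 + 90.7 = 392.8.
Equity: weight = 189/392.8 = 0.4812; cost = 11.66%.
Preferred: weight = 32.3/392.8 = 0.0822; cost = 7.2%.
Revolver drawn: weight = 41.3/392.8 = 0.1051; after-tax cost = 7.53% × (1 − 17%) = 6.2499%.
Mortgage bonds: weight = 39.5/392.8 = 0.1006; after-tax cost = 6.6% × (1 − 17%) = 5.4780%.
Debentures: weight = 90.7/392.8 = 0.2309; after-tax cost = 8.2% × (1 − 17%) = 6.8060%.
WACC = 0.4812 × 11.6600% + 0.0822 × 7.2000% + 0.1051 × 6.2499% + 0.1006 × 5.4780% + 0.2309 × 6.8060% = 8.9819%.

8.98%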